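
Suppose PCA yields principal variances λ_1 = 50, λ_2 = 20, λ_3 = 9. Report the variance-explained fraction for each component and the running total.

Step 1 — total variance = trace(Sigma) = Σ λ_i = 50 + 20 + 9 = 79.

Step 2 — fraction explained by component i = λ_i / Σ λ:
  PC1: 50/79 = 0.6329
  PC2: 20/79 = 0.2532
  PC3: 9/79 = 0.1139

Step 3 — cumulative fraction after k components = (λ_1 + ... + λ_k) / Σ λ:
  k = 1: 50/79 = 0.6329
  k = 2: (50 + 20)/79 = 70/79 = 0.8861
  k = 3: (50 + 20 + 9)/79 = 79/79 = 1

Summary (fraction, with percent):

explained: PC1 0.6329 (63.29%), PC2 0.2532 (25.32%), PC3 0.1139 (11.39%);  cumulative: 0.6329, 0.8861, 1


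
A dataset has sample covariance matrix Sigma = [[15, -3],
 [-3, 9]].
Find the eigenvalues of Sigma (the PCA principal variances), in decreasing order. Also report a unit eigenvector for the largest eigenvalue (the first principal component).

Step 1 — characteristic polynomial of 2×2 Sigma:
  det(Sigma - λI) = λ² - trace · λ + det = 0.
  trace = 15 + 9 = 24, det = 15·9 - (-3)² = 126.
Step 2 — discriminant:
  Δ = trace² - 4·det = 576 - 504 = 72.
Step 3 — eigenvalues:
  λ = (trace ± √Δ)/2 = (24 ± 8.4853)/2,
  λ_1 = 16.2426,  λ_2 = 7.7574.

Step 4 — unit eigenvector for λ_1: solve (Sigma - λ_1 I)v = 0. First row:
  (15 - 16.2426)·v_x + (-3)·v_y = 0, i.e. (-1.2426)·v_x + (-3)·v_y = 0,
  so v ∝ (b, λ_1 - a) = (-3, 1.2426); multiply by -1 so the first entry is positive: u = (3, -1.2426).
  ||u|| = √((3)² + (-1.2426)²) = √(10.5442) ≈ 3.2472,
  v_1 = u/||u|| ≈ (0.9239, -0.3827) (||v_1|| = 1).

λ_1 = 16.2426,  λ_2 = 7.7574;  v_1 ≈ (0.9239, -0.3827)


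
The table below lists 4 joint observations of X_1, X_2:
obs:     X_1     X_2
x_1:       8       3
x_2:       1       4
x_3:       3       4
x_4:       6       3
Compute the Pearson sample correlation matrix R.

Step 1 — column means:
  mean(X_1) = (8 + 1 + 3 + 6) / 4 = 18/4 = 4.5
  mean(X_2) = (3 + 4 + 4 + 3) / 4 = 14/4 = 3.5

Step 2 — sample variances and covariances s[i,j] = (1/(n-1)) · Σ_k (x_{k,i} - mean_i) · (x_{k,j} - mean_j), with n-1 = 3:
  s[X_1,X_1] = ((3.5)·(3.5) + (-3.5)·(-3.5) + (-1.5)·(-1.5) + (1.5)·(1.5)) / 3 = 29/3 = 9.6667
  s[X_1,X_2] = ((3.5)·(-0.5) + (-3.5)·(0.5) + (-1.5)·(0.5) + (1.5)·(-0.5)) / 3 = -5/3 = -1.6667
  s[X_2,X_2] = ((-0.5)·(-0.5) + (0.5)·(0.5) + (0.5)·(0.5) + (-0.5)·(-0.5)) / 3 = 1/3 = 0.3333
  Sample standard deviations s_i = √(s[i,i]):
  s(X_1) = √(9.6667) = 3.1091
  s(X_2) = √(0.3333) = 0.5774

Step 3 — r_{ij} = s_{ij} / (s_i · s_j):
  r[X_1,X_1] = 1 (diagonal).
  r[X_1,X_2] = -1.6667 / (3.1091 · 0.5774) = -1.6667 / 1.7951 = -0.9285
  r[X_2,X_2] = 1 (diagonal).

R is symmetric with unit diagonal. Assembling:

R = [[1, -0.9285],
 [-0.9285, 1]]


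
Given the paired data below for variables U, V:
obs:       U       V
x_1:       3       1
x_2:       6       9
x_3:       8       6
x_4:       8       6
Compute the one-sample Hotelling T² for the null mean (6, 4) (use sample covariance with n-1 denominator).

Step 1 — sample mean vector:
  mean(U) = (3 + 6 + 8 + 8) / 4 = 25/4 = 6.25
  mean(V) = (1 + 9 + 6 + 6) / 4 = 22/4 = 5.5
  x̄ = (6.25, 5.5),  deviation x̄ - mu_0 = (6.25, 5.5) - (6, 4) = (0.25, 1.5).

Step 2 — sample covariance matrix, S[i,j] = (1/(n-1)) · Σ_k (x_{k,i} - mean_i) · (x_{k,j} - mean_j), divisor n-1 = 3:
  S[U,U] = ((-3.25)·(-3.25) + (-0.25)·(-0.25) + (1.75)·(1.75) + (1.75)·(1.75)) / 3 = 16.75/3 = 5.5833
  S[U,V] = ((-3.25)·(-4.5) + (-0.25)·(3.5) + (1.75)·(0.5) + (1.75)·(0.5)) / 3 = 15.5/3 = 5.1667
  S[V,V] = ((-4.5)·(-4.5) + (3.5)·(3.5) + (0.5)·(0.5) + (0.5)·(0.5)) / 3 = 33/3 = 11
  S = [[5.5833, 5.1667],
 [5.1667, 11]].

Step 3 — invert S. det(S) = 5.5833·11 - (5.1667)² = 34.7222.
  S^{-1} = (1/det) · [[d, -b], [-b, a]] = [[0.3168, -0.1488],
 [-0.1488, 0.1608]].

Step 4 — quadratic form (x̄ - mu_0)^T · S^{-1} · (x̄ - mu_0):
  S^{-1} · (x̄ - mu_0) = (-0.144, 0.204),
  (x̄ - mu_0)^T · [...] = (0.25)·(-0.144) + (1.5)·(0.204) = 0.27.

Step 5 — scale by n: T² = 4 · 0.27 = 1.08.

T² ≈ 1.08


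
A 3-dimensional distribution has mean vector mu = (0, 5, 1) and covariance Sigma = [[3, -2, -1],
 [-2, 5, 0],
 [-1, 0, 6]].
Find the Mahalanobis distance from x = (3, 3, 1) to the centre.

Step 1 — centre the observation: (x - mu) = (3, -2, 0).

Step 2 — invert Sigma (cofactor / det for 3×3, or solve directly):
  Sigma^{-1} = [[0.4918, 0.1967, 0.082],
 [0.1967, 0.2787, 0.0328],
 [0.082, 0.0328, 0.1803]].

Step 3 — form the quadratic (x - mu)^T · Sigma^{-1} · (x - mu):
  Sigma^{-1} · (x - mu) = (1.082, 0.0328, 0.1803).
  (x - mu)^T · [Sigma^{-1} · (x - mu)] = (3)·(1.082) + (-2)·(0.0328) + (0)·(0.1803) = 3.1803.

Step 4 — take square root: d = √(3.1803) ≈ 1.7833.

d(x, mu) = √(3.1803) ≈ 1.7833


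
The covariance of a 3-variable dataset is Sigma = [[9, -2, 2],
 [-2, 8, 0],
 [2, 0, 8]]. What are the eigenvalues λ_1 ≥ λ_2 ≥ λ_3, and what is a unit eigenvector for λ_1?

Step 1 — characteristic polynomial p(λ) = det(λI - Sigma) = λ³ - tr·λ² + c_1·λ - det, where tr = trace, c_1 = sum of the principal 2×2 minors, det = det(Sigma):
  tr = 9 + 8 + 8 = 25,
  c_1 = (9·8 - (-2)²) + (9·8 - (2)²) + (8·8 - (0)²) = 68 + 68 + 64 = 200,
  det = 9·(8·8 - (0)²) - (-2)·((-2)·8 - (0)·(2)) + (2)·((-2)·(0) - 8·(2)) = 9·(64) - (-2)·(-16) + (2)·(-16) = 512.
  So p(λ) = λ³ - 25λ² + 200λ - 512.
Step 2 — look for an integer root (rational root theorem: any rational root is an integer divisor of 512). Testing λ = 8:
  p(8) = 512 - 1600 + 1600 - 512 = 0  ✓
  Dividing out (λ - 8): p(λ) = (λ - 8)(λ² - 17λ + 64).
Step 3 — remaining eigenvalues from the quadratic λ² - 17λ + 64 = 0:
  Δ = 17² - 4·64 = 289 - 256 = 33,  λ = (17 ± √33)/2 = (17 ± 5.7446)/2 ≈ 11.3723 or 5.6277.
  Sorted: λ_1 = 11.3723,  λ_2 = 8,  λ_3 = 5.6277  (check: sum = 25 = tr ✓).

Step 4 — unit eigenvector for λ_1 ≈ 11.3723: v spans the null space of (Sigma - λ_1 I), whose rows are
  r_1 = (-2.3723, -2, 2),  r_2 = (-2, -3.3723, 0),  r_3 = (2, 0, -3.3723).
  v is orthogonal to every row, so take v ∝ r_1 × r_2 = ((-2)·(0) - (2)·(-3.3723), (2)·(-2) - (-2.3723)·(0), (-2.3723)·(-3.3723) - (-2)·(-2)) ≈ (6.7446, -4, 4).
  Let u = (6.7446, -4, 4).
  ||u|| = √((6.7446)² + (-4)² + (4)²) = √(77.4891) ≈ 8.8028,  v_1 = u/||u|| ≈ (0.7662, -0.4544, 0.4544) (||v_1|| = 1).

λ_1 = 11.3723,  λ_2 = 8,  λ_3 = 5.6277;  v_1 ≈ (0.7662, -0.4544, 0.4544)


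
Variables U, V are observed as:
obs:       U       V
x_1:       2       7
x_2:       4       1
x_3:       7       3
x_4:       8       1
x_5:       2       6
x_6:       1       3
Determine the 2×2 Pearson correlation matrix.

Step 1 — column means:
  mean(U) = (2 + 4 + 7 + 8 + 2 + 1) / 6 = 24/6 = 4
  mean(V) = (7 + 1 + 3 + 1 + 6 + 3) / 6 = 21/6 = 3.5

Step 2 — sample variances and covariances s[i,j] = (1/(n-1)) · Σ_k (x_{k,i} - mean_i) · (x_{k,j} - mean_j), with n-1 = 5:
  s[U,U] = ((-2)·(-2) + (0)·(0) + (3)·(3) + (4)·(4) + (-2)·(-2) + (-3)·(-3)) / 5 = 42/5 = 8.4
  s[U,V] = ((-2)·(3.5) + (0)·(-2.5) + (3)·(-0.5) + (4)·(-2.5) + (-2)·(2.5) + (-3)·(-0.5)) / 5 = -22/5 = -4.4
  s[V,V] = ((3.5)·(3.5) + (-2.5)·(-2.5) + (-0.5)·(-0.5) + (-2.5)·(-2.5) + (2.5)·(2.5) + (-0.5)·(-0.5)) / 5 = 31.5/5 = 6.3
  Sample standard deviations s_i = √(s[i,i]):
  s(U) = √(8.4) = 2.8983
  s(V) = √(6.3) = 2.51

Step 3 — r_{ij} = s_{ij} / (s_i · s_j):
  r[U,U] = 1 (diagonal).
  r[U,V] = -4.4 / (2.8983 · 2.51) = -4.4 / 7.2746 = -0.6048
  r[V,V] = 1 (diagonal).

R is symmetric with unit diagonal. Assembling:

R = [[1, -0.6048],
 [-0.6048, 1]]


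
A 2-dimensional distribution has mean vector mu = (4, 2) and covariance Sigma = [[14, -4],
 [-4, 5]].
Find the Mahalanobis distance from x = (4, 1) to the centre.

Step 1 — centre the observation: (x - mu) = (0, -1).

Step 2 — invert Sigma. det(Sigma) = 14·5 - (-4)² = 54.
  Sigma^{-1} = (1/det) · [[d, -b], [-b, a]] = [[0.0926, 0.0741],
 [0.0741, 0.2593]].

Step 3 — form the quadratic (x - mu)^T · Sigma^{-1} · (x - mu):
  Sigma^{-1} · (x - mu) = (-0.0741, -0.2593).
  (x - mu)^T · [Sigma^{-1} · (x - mu)] = (0)·(-0.0741) + (-1)·(-0.2593) = 0.2593.

Step 4 — take square root: d = √(0.2593) ≈ 0.5092.

d(x, mu) = √(0.2593) ≈ 0.5092


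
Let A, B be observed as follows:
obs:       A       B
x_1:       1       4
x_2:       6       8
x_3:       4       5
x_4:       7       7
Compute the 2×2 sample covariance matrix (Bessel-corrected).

Step 1 — column means:
  mean(A) = (1 + 6 + 4 + 7) / 4 = 18/4 = 4.5
  mean(B) = (4 + 8 + 5 + 7) / 4 = 24/4 = 6

Step 2 — sample covariance S[i,j] = (1/(n-1)) · Σ_k (x_{k,i} - mean_i) · (x_{k,j} - mean_j), with n-1 = 3.
  S[A,A] = ((-3.5)·(-3.5) + (1.5)·(1.5) + (-0.5)·(-0.5) + (2.5)·(2.5)) / 3 = 21/3 = 7
  S[A,B] = ((-3.5)·(-2) + (1.5)·(2) + (-0.5)·(-1) + (2.5)·(1)) / 3 = 13/3 = 4.3333
  S[B,B] = ((-2)·(-2) + (2)·(2) + (-1)·(-1) + (1)·(1)) / 3 = 10/3 = 3.3333

S is symmetric (S[j,i] = S[i,j]). Assembling:

S = [[7, 4.3333],
 [4.3333, 3.3333]]


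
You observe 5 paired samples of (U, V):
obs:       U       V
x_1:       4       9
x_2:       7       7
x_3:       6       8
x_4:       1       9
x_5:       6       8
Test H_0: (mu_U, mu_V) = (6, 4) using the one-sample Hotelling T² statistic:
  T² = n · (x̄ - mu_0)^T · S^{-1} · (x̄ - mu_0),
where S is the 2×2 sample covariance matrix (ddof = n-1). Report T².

Step 1 — sample mean vector:
  mean(U) = (4 + 7 + 6 + 1 + 6) / 5 = 24/5 = 4.8
  mean(V) = (9 + 7 + 8 + 9 + 8) / 5 = 41/5 = 8.2
  x̄ = (4.8, 8.2),  deviation x̄ - mu_0 = (4.8, 8.2) - (6, 4) = (-1.2, 4.2).

Step 2 — sample covariance matrix, S[i,j] = (1/(n-1)) · Σ_k (x_{k,i} - mean_i) · (x_{k,j} - mean_j), divisor n-1 = 4:
  S[U,U] = ((-0.8)·(-0.8) + (2.2)·(2.2) + (1.2)·(1.2) + (-3.8)·(-3.8) + (1.2)·(1.2)) / 4 = 22.8/4 = 5.7
  S[U,V] = ((-0.8)·(0.8) + (2.2)·(-1.2) + (1.2)·(-0.2) + (-3.8)·(0.8) + (1.2)·(-0.2)) / 4 = -6.8/4 = -1.7
  S[V,V] = ((0.8)·(0.8) + (-1.2)·(-1.2) + (-0.2)·(-0.2) + (0.8)·(0.8) + (-0.2)·(-0.2)) / 4 = 2.8/4 = 0.7
  S = [[5.7, -1.7],
 [-1.7, 0.7]].

Step 3 — invert S. det(S) = 5.7·0.7 - (-1.7)² = 1.1.
  S^{-1} = (1/det) · [[d, -b], [-b, a]] = [[0.6364, 1.5455],
 [1.5455, 5.1818]].

Step 4 — quadratic form (x̄ - mu_0)^T · S^{-1} · (x̄ - mu_0):
  S^{-1} · (x̄ - mu_0) = (5.7273, 19.9091),
  (x̄ - mu_0)^T · [...] = (-1.2)·(5.7273) + (4.2)·(19.9091) = 76.7455.

Step 5 — scale by n: T² = 5 · 76.7455 = 383.7273.

T² ≈ 383.7273


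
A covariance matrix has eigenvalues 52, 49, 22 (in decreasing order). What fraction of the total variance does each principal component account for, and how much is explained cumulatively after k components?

Step 1 — total variance = trace(Sigma) = Σ λ_i = 52 + 49 + 22 = 123.

Step 2 — fraction explained by component i = λ_i / Σ λ:
  PC1: 52/123 = 0.4228
  PC2: 49/123 = 0.3984
  PC3: 22/123 = 0.1789

Step 3 — cumulative fraction after k components = (λ_1 + ... + λ_k) / Σ λ:
  k = 1: 52/123 = 0.4228
  k = 2: (52 + 49)/123 = 101/123 = 0.8211
  k = 3: (52 + 49 + 22)/123 = 123/123 = 1

Summary (fraction, with percent):

explained: PC1 0.4228 (42.28%), PC2 0.3984 (39.84%), PC3 0.1789 (17.89%);  cumulative: 0.4228, 0.8211, 1


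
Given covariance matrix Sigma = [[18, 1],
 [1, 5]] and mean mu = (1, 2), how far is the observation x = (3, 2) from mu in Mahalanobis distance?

Step 1 — centre the observation: (x - mu) = (2, 0).

Step 2 — invert Sigma. det(Sigma) = 18·5 - (1)² = 89.
  Sigma^{-1} = (1/det) · [[d, -b], [-b, a]] = [[0.0562, -0.0112],
 [-0.0112, 0.2022]].

Step 3 — form the quadratic (x - mu)^T · Sigma^{-1} · (x - mu):
  Sigma^{-1} · (x - mu) = (0.1124, -0.0225).
  (x - mu)^T · [Sigma^{-1} · (x - mu)] = (2)·(0.1124) + (0)·(-0.0225) = 0.2247.

Step 4 — take square root: d = √(0.2247) ≈ 0.474.

d(x, mu) = √(0.2247) ≈ 0.474


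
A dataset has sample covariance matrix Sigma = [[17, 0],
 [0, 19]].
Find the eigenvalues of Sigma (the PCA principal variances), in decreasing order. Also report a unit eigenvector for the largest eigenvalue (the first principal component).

Step 1 — characteristic polynomial of 2×2 Sigma:
  det(Sigma - λI) = λ² - trace · λ + det = 0.
  trace = 17 + 19 = 36, det = 17·19 - (0)² = 323.
Step 2 — discriminant:
  Δ = trace² - 4·det = 1296 - 1292 = 4.
Step 3 — eigenvalues:
  λ = (trace ± √Δ)/2 = (36 ± 2)/2,
  λ_1 = 19,  λ_2 = 17.

Step 4 — unit eigenvector for λ_1: Sigma is diagonal, so its eigenvectors are the coordinate axes. λ_1 = 19 is the diagonal entry on the second coordinate axis, hence
  v_1 = (0, 1) (||v_1|| = 1).

λ_1 = 19,  λ_2 = 17;  v_1 ≈ (0, 1)


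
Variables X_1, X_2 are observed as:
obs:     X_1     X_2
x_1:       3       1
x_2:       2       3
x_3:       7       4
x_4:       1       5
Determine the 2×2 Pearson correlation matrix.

Step 1 — column means:
  mean(X_1) = (3 + 2 + 7 + 1) / 4 = 13/4 = 3.25
  mean(X_2) = (1 + 3 + 4 + 5) / 4 = 13/4 = 3.25

Step 2 — sample variances and covariances s[i,j] = (1/(n-1)) · Σ_k (x_{k,i} - mean_i) · (x_{k,j} - mean_j), with n-1 = 3:
  s[X_1,X_1] = ((-0.25)·(-0.25) + (-1.25)·(-1.25) + (3.75)·(3.75) + (-2.25)·(-2.25)) / 3 = 20.75/3 = 6.9167
  s[X_1,X_2] = ((-0.25)·(-2.25) + (-1.25)·(-0.25) + (3.75)·(0.75) + (-2.25)·(1.75)) / 3 = -0.25/3 = -0.0833
  s[X_2,X_2] = ((-2.25)·(-2.25) + (-0.25)·(-0.25) + (0.75)·(0.75) + (1.75)·(1.75)) / 3 = 8.75/3 = 2.9167
  Sample standard deviations s_i = √(s[i,i]):
  s(X_1) = √(6.9167) = 2.63
  s(X_2) = √(2.9167) = 1.7078

Step 3 — r_{ij} = s_{ij} / (s_i · s_j):
  r[X_1,X_1] = 1 (diagonal).
  r[X_1,X_2] = -0.0833 / (2.63 · 1.7078) = -0.0833 / 4.4915 = -0.0186
  r[X_2,X_2] = 1 (diagonal).

R is symmetric with unit diagonal. Assembling:

R = [[1, -0.0186],
 [-0.0186, 1]]


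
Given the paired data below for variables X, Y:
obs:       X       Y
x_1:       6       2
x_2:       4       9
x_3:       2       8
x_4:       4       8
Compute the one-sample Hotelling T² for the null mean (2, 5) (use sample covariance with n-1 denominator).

Step 1 — sample mean vector:
  mean(X) = (6 + 4 + 2 + 4) / 4 = 16/4 = 4
  mean(Y) = (2 + 9 + 8 + 8) / 4 = 27/4 = 6.75
  x̄ = (4, 6.75),  deviation x̄ - mu_0 = (4, 6.75) - (2, 5) = (2, 1.75).

Step 2 — sample covariance matrix, S[i,j] = (1/(n-1)) · Σ_k (x_{k,i} - mean_i) · (x_{k,j} - mean_j), divisor n-1 = 3:
  S[X,X] = ((2)·(2) + (0)·(0) + (-2)·(-2) + (0)·(0)) / 3 = 8/3 = 2.6667
  S[X,Y] = ((2)·(-4.75) + (0)·(2.25) + (-2)·(1.25) + (0)·(1.25)) / 3 = -12/3 = -4
  S[Y,Y] = ((-4.75)·(-4.75) + (2.25)·(2.25) + (1.25)·(1.25) + (1.25)·(1.25)) / 3 = 30.75/3 = 10.25
  S = [[2.6667, -4],
 [-4, 10.25]].

Step 3 — invert S. det(S) = 2.6667·10.25 - (-4)² = 11.3333.
  S^{-1} = (1/det) · [[d, -b], [-b, a]] = [[0.9044, 0.3529],
 [0.3529, 0.2353]].

Step 4 — quadratic form (x̄ - mu_0)^T · S^{-1} · (x̄ - mu_0):
  S^{-1} · (x̄ - mu_0) = (2.4265, 1.1176),
  (x̄ - mu_0)^T · [...] = (2)·(2.4265) + (1.75)·(1.1176) = 6.8088.

Step 5 — scale by n: T² = 4 · 6.8088 = 27.2353.

T² ≈ 27.2353


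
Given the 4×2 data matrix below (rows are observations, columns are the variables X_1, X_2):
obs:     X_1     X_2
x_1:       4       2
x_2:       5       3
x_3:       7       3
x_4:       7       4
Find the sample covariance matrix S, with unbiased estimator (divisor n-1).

Step 1 — column means:
  mean(X_1) = (4 + 5 + 7 + 7) / 4 = 23/4 = 5.75
  mean(X_2) = (2 + 3 + 3 + 4) / 4 = 12/4 = 3

Step 2 — sample covariance S[i,j] = (1/(n-1)) · Σ_k (x_{k,i} - mean_i) · (x_{k,j} - mean_j), with n-1 = 3.
  S[X_1,X_1] = ((-1.75)·(-1.75) + (-0.75)·(-0.75) + (1.25)·(1.25) + (1.25)·(1.25)) / 3 = 6.75/3 = 2.25
  S[X_1,X_2] = ((-1.75)·(-1) + (-0.75)·(0) + (1.25)·(0) + (1.25)·(1)) / 3 = 3/3 = 1
  S[X_2,X_2] = ((-1)·(-1) + (0)·(0) + (0)·(0) + (1)·(1)) / 3 = 2/3 = 0.6667

S is symmetric (S[j,i] = S[i,j]). Assembling:

S = [[2.25, 1],
 [1, 0.6667]]


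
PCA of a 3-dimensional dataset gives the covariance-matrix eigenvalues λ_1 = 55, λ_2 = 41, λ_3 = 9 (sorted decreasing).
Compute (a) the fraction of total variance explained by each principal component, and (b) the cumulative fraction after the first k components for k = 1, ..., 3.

Step 1 — total variance = trace(Sigma) = Σ λ_i = 55 + 41 + 9 = 105.

Step 2 — fraction explained by component i = λ_i / Σ λ:
  PC1: 55/105 = 0.5238
  PC2: 41/105 = 0.3905
  PC3: 9/105 = 0.0857

Step 3 — cumulative fraction after k components = (λ_1 + ... + λ_k) / Σ λ:
  k = 1: 55/105 = 0.5238
  k = 2: (55 + 41)/105 = 96/105 = 0.9143
  k = 3: (55 + 41 + 9)/105 = 105/105 = 1

Summary (fraction, with percent):

explained: PC1 0.5238 (52.38%), PC2 0.3905 (39.05%), PC3 0.0857 (8.57%);  cumulative: 0.5238, 0.9143, 1


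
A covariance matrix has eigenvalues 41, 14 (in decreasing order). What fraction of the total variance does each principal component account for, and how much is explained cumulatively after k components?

Step 1 — total variance = trace(Sigma) = Σ λ_i = 41 + 14 = 55.

Step 2 — fraction explained by component i = λ_i / Σ λ:
  PC1: 41/55 = 0.7455
  PC2: 14/55 = 0.2545

Step 3 — cumulative fraction after k components = (λ_1 + ... + λ_k) / Σ λ:
  k = 1: 41/55 = 0.7455
  k = 2: (41 + 14)/55 = 55/55 = 1

Summary (fraction, with percent):

explained: PC1 0.7455 (74.55%), PC2 0.2545 (25.45%);  cumulative: 0.7455, 1


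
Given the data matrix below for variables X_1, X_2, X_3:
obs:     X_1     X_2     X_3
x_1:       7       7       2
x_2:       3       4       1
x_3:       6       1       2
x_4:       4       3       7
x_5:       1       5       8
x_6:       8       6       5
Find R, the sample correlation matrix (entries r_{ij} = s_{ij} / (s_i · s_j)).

Step 1 — column means:
  mean(X_1) = (7 + 3 + 6 + 4 + 1 + 8) / 6 = 29/6 = 4.8333
  mean(X_2) = (7 + 4 + 1 + 3 + 5 + 6) / 6 = 26/6 = 4.3333
  mean(X_3) = (2 + 1 + 2 + 7 + 8 + 5) / 6 = 25/6 = 4.1667

Step 2 — sample variances and covariances s[i,j] = (1/(n-1)) · Σ_k (x_{k,i} - mean_i) · (x_{k,j} - mean_j), with n-1 = 5:
  s[X_1,X_1] = ((2.1667)·(2.1667) + (-1.8333)·(-1.8333) + (1.1667)·(1.1667) + (-0.8333)·(-0.8333) + (-3.8333)·(-3.8333) + (3.1667)·(3.1667)) / 5 = 34.8333/5 = 6.9667
  s[X_1,X_2] = ((2.1667)·(2.6667) + (-1.8333)·(-0.3333) + (1.1667)·(-3.3333) + (-0.8333)·(-1.3333) + (-3.8333)·(0.6667) + (3.1667)·(1.6667)) / 5 = 6.3333/5 = 1.2667
  s[X_1,X_3] = ((2.1667)·(-2.1667) + (-1.8333)·(-3.1667) + (1.1667)·(-2.1667) + (-0.8333)·(2.8333) + (-3.8333)·(3.8333) + (3.1667)·(0.8333)) / 5 = -15.8333/5 = -3.1667
  s[X_2,X_2] = ((2.6667)·(2.6667) + (-0.3333)·(-0.3333) + (-3.3333)·(-3.3333) + (-1.3333)·(-1.3333) + (0.6667)·(0.6667) + (1.6667)·(1.6667)) / 5 = 23.3333/5 = 4.6667
  s[X_2,X_3] = ((2.6667)·(-2.1667) + (-0.3333)·(-3.1667) + (-3.3333)·(-2.1667) + (-1.3333)·(2.8333) + (0.6667)·(3.8333) + (1.6667)·(0.8333)) / 5 = 2.6667/5 = 0.5333
  s[X_3,X_3] = ((-2.1667)·(-2.1667) + (-3.1667)·(-3.1667) + (-2.1667)·(-2.1667) + (2.8333)·(2.8333) + (3.8333)·(3.8333) + (0.8333)·(0.8333)) / 5 = 42.8333/5 = 8.5667
  Sample standard deviations s_i = √(s[i,i]):
  s(X_1) = √(6.9667) = 2.6394
  s(X_2) = √(4.6667) = 2.1602
  s(X_3) = √(8.5667) = 2.9269

Step 3 — r_{ij} = s_{ij} / (s_i · s_j):
  r[X_1,X_1] = 1 (diagonal).
  r[X_1,X_2] = 1.2667 / (2.6394 · 2.1602) = 1.2667 / 5.7019 = 0.2222
  r[X_1,X_3] = -3.1667 / (2.6394 · 2.9269) = -3.1667 / 7.7254 = -0.4099
  r[X_2,X_2] = 1 (diagonal).
  r[X_2,X_3] = 0.5333 / (2.1602 · 2.9269) = 0.5333 / 6.3228 = 0.0844
  r[X_3,X_3] = 1 (diagonal).

R is symmetric with unit diagonal. Assembling:

R = [[1, 0.2222, -0.4099],
 [0.2222, 1, 0.0844],
 [-0.4099, 0.0844, 1]]


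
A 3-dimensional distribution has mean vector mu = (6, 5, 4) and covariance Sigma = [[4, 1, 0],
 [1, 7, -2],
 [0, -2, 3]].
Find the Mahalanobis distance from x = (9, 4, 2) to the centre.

Step 1 — centre the observation: (x - mu) = (3, -1, -2).

Step 2 — invert Sigma (cofactor / det for 3×3, or solve directly):
  Sigma^{-1} = [[0.2615, -0.0462, -0.0308],
 [-0.0462, 0.1846, 0.1231],
 [-0.0308, 0.1231, 0.4154]].

Step 3 — form the quadratic (x - mu)^T · Sigma^{-1} · (x - mu):
  Sigma^{-1} · (x - mu) = (0.8923, -0.5692, -1.0462).
  (x - mu)^T · [Sigma^{-1} · (x - mu)] = (3)·(0.8923) + (-1)·(-0.5692) + (-2)·(-1.0462) = 5.3385.

Step 4 — take square root: d = √(5.3385) ≈ 2.3105.

d(x, mu) = √(5.3385) ≈ 2.3105


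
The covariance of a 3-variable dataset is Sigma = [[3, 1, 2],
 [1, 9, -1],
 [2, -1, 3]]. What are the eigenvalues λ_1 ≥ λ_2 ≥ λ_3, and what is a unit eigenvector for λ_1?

Step 1 — characteristic polynomial p(λ) = det(λI - Sigma) = λ³ - tr·λ² + c_1·λ - det, where tr = trace, c_1 = sum of the principal 2×2 minors, det = det(Sigma):
  tr = 3 + 9 + 3 = 15,
  c_1 = (3·9 - (1)²) + (3·3 - (2)²) + (9·3 - (-1)²) = 26 + 5 + 26 = 57,
  det = 3·(9·3 - (-1)²) - (1)·((1)·3 - (-1)·(2)) + (2)·((1)·(-1) - 9·(2)) = 3·(26) - (1)·(5) + (2)·(-19) = 35.
  So p(λ) = λ³ - 15λ² + 57λ - 35.
Step 2 — look for an integer root (rational root theorem: any rational root is an integer divisor of 35). Testing λ = 5:
  p(5) = 125 - 375 + 285 - 35 = 0  ✓
  Dividing out (λ - 5): p(λ) = (λ - 5)(λ² - 10λ + 7).
Step 3 — remaining eigenvalues from the quadratic λ² - 10λ + 7 = 0:
  Δ = 10² - 4·7 = 100 - 28 = 72,  λ = (10 ± √72)/2 = (10 ± 8.4853)/2 ≈ 9.2426 or 0.7574.
  Sorted: λ_1 = 9.2426,  λ_2 = 5,  λ_3 = 0.7574  (check: sum = 15 = tr ✓).

Step 4 — unit eigenvector for λ_1 ≈ 9.2426: v spans the null space of (Sigma - λ_1 I), whose rows are
  r_1 = (-6.2426, 1, 2),  r_2 = (1, -0.2426, -1),  r_3 = (2, -1, -6.2426).
  v is orthogonal to every row, so take v ∝ r_1 × r_2 = ((1)·(-1) - (2)·(-0.2426), (2)·(1) - (-6.2426)·(-1), (-6.2426)·(-0.2426) - (1)·(1)) ≈ (-0.5147, -4.2426, 0.5147).
  Rescale (multiply by -1 so the first nonzero entry is positive): u = (0.5147, 4.2426, -0.5147).
  ||u|| = √((0.5147)² + (4.2426)² + (-0.5147)²) = √(18.5299) ≈ 4.3046,  v_1 = u/||u|| ≈ (0.1196, 0.9856, -0.1196) (||v_1|| = 1).

λ_1 = 9.2426,  λ_2 = 5,  λ_3 = 0.7574;  v_1 ≈ (0.1196, 0.9856, -0.1196)


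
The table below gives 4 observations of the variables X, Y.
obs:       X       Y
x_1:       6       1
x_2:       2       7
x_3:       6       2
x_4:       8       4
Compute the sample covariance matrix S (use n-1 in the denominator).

Step 1 — column means:
  mean(X) = (6 + 2 + 6 + 8) / 4 = 22/4 = 5.5
  mean(Y) = (1 + 7 + 2 + 4) / 4 = 14/4 = 3.5

Step 2 — sample covariance S[i,j] = (1/(n-1)) · Σ_k (x_{k,i} - mean_i) · (x_{k,j} - mean_j), with n-1 = 3.
  S[X,X] = ((0.5)·(0.5) + (-3.5)·(-3.5) + (0.5)·(0.5) + (2.5)·(2.5)) / 3 = 19/3 = 6.3333
  S[X,Y] = ((0.5)·(-2.5) + (-3.5)·(3.5) + (0.5)·(-1.5) + (2.5)·(0.5)) / 3 = -13/3 = -4.3333
  S[Y,Y] = ((-2.5)·(-2.5) + (3.5)·(3.5) + (-1.5)·(-1.5) + (0.5)·(0.5)) / 3 = 21/3 = 7

S is symmetric (S[j,i] = S[i,j]). Assembling:

S = [[6.3333, -4.3333],
 [-4.3333, 7]]


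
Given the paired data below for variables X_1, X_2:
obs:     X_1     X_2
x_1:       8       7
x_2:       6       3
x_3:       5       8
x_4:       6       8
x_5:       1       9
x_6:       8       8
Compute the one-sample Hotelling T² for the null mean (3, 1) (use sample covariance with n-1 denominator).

Step 1 — sample mean vector:
  mean(X_1) = (8 + 6 + 5 + 6 + 1 + 8) / 6 = 34/6 = 5.6667
  mean(X_2) = (7 + 3 + 8 + 8 + 9 + 8) / 6 = 43/6 = 7.1667
  x̄ = (5.6667, 7.1667),  deviation x̄ - mu_0 = (5.6667, 7.1667) - (3, 1) = (2.6667, 6.1667).

Step 2 — sample covariance matrix, S[i,j] = (1/(n-1)) · Σ_k (x_{k,i} - mean_i) · (x_{k,j} - mean_j), divisor n-1 = 5:
  S[X_1,X_1] = ((2.3333)·(2.3333) + (0.3333)·(0.3333) + (-0.6667)·(-0.6667) + (0.3333)·(0.3333) + (-4.6667)·(-4.6667) + (2.3333)·(2.3333)) / 5 = 33.3333/5 = 6.6667
  S[X_1,X_2] = ((2.3333)·(-0.1667) + (0.3333)·(-4.1667) + (-0.6667)·(0.8333) + (0.3333)·(0.8333) + (-4.6667)·(1.8333) + (2.3333)·(0.8333)) / 5 = -8.6667/5 = -1.7333
  S[X_2,X_2] = ((-0.1667)·(-0.1667) + (-4.1667)·(-4.1667) + (0.8333)·(0.8333) + (0.8333)·(0.8333) + (1.8333)·(1.8333) + (0.8333)·(0.8333)) / 5 = 22.8333/5 = 4.5667
  S = [[6.6667, -1.7333],
 [-1.7333, 4.5667]].

Step 3 — invert S. det(S) = 6.6667·4.5667 - (-1.7333)² = 27.44.
  S^{-1} = (1/det) · [[d, -b], [-b, a]] = [[0.1664, 0.0632],
 [0.0632, 0.243]].

Step 4 — quadratic form (x̄ - mu_0)^T · S^{-1} · (x̄ - mu_0):
  S^{-1} · (x̄ - mu_0) = (0.8333, 1.6667),
  (x̄ - mu_0)^T · [...] = (2.6667)·(0.8333) + (6.1667)·(1.6667) = 12.5.

Step 5 — scale by n: T² = 6 · 12.5 = 75.

T² ≈ 75


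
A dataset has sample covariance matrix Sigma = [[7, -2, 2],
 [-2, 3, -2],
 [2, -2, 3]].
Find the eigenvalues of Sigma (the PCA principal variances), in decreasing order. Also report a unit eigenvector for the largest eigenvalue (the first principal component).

Step 1 — characteristic polynomial p(λ) = det(λI - Sigma) = λ³ - tr·λ² + c_1·λ - det, where tr = trace, c_1 = sum of the principal 2×2 minors, det = det(Sigma):
  tr = 7 + 3 + 3 = 13,
  c_1 = (7·3 - (-2)²) + (7·3 - (2)²) + (3·3 - (-2)²) = 17 + 17 + 5 = 39,
  det = 7·(3·3 - (-2)²) - (-2)·((-2)·3 - (-2)·(2)) + (2)·((-2)·(-2) - 3·(2)) = 7·(5) - (-2)·(-2) + (2)·(-2) = 27.
  So p(λ) = λ³ - 13λ² + 39λ - 27.
Step 2 — look for an integer root (rational root theorem: any rational root is an integer divisor of 27). Testing λ = 1:
  p(1) = 1 - 13 + 39 - 27 = 0  ✓
  Dividing out (λ - 1): p(λ) = (λ - 1)(λ² - 12λ + 27).
Step 3 — remaining eigenvalues from the quadratic λ² - 12λ + 27 = 0:
  Δ = 12² - 4·27 = 144 - 108 = 36,  λ = (12 ± √36)/2 = (12 ± 6)/2 = 9 or 3.
  Sorted: λ_1 = 9,  λ_2 = 3,  λ_3 = 1  (check: sum = 13 = tr ✓).

Step 4 — unit eigenvector for λ_1 = 9: v spans the null space of (Sigma - λ_1 I), whose rows are
  r_1 = (-2, -2, 2),  r_2 = (-2, -6, -2),  r_3 = (2, -2, -6).
  v is orthogonal to every row, so take v ∝ r_1 × r_2 = ((-2)·(-2) - (2)·(-6), (2)·(-2) - (-2)·(-2), (-2)·(-6) - (-2)·(-2)) = (16, -8, 8).
  Rescale (divide by 8): u = (2, -1, 1).
  ||u|| = √((2)² + (-1)² + (1)²) = √(6) ≈ 2.4495,  v_1 = u/||u|| ≈ (0.8165, -0.4082, 0.4082) (||v_1|| = 1).

λ_1 = 9,  λ_2 = 3,  λ_3 = 1;  v_1 ≈ (0.8165, -0.4082, 0.4082)


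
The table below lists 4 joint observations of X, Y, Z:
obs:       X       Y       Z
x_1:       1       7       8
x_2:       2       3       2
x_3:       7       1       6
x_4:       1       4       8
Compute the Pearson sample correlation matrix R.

Step 1 — column means:
  mean(X) = (1 + 2 + 7 + 1) / 4 = 11/4 = 2.75
  mean(Y) = (7 + 3 + 1 + 4) / 4 = 15/4 = 3.75
  mean(Z) = (8 + 2 + 6 + 8) / 4 = 24/4 = 6

Step 2 — sample variances and covariances s[i,j] = (1/(n-1)) · Σ_k (x_{k,i} - mean_i) · (x_{k,j} - mean_j), with n-1 = 3:
  s[X,X] = ((-1.75)·(-1.75) + (-0.75)·(-0.75) + (4.25)·(4.25) + (-1.75)·(-1.75)) / 3 = 24.75/3 = 8.25
  s[X,Y] = ((-1.75)·(3.25) + (-0.75)·(-0.75) + (4.25)·(-2.75) + (-1.75)·(0.25)) / 3 = -17.25/3 = -5.75
  s[X,Z] = ((-1.75)·(2) + (-0.75)·(-4) + (4.25)·(0) + (-1.75)·(2)) / 3 = -4/3 = -1.3333
  s[Y,Y] = ((3.25)·(3.25) + (-0.75)·(-0.75) + (-2.75)·(-2.75) + (0.25)·(0.25)) / 3 = 18.75/3 = 6.25
  s[Y,Z] = ((3.25)·(2) + (-0.75)·(-4) + (-2.75)·(0) + (0.25)·(2)) / 3 = 10/3 = 3.3333
  s[Z,Z] = ((2)·(2) + (-4)·(-4) + (0)·(0) + (2)·(2)) / 3 = 24/3 = 8
  Sample standard deviations s_i = √(s[i,i]):
  s(X) = √(8.25) = 2.8723
  s(Y) = √(6.25) = 2.5
  s(Z) = √(8) = 2.8284

Step 3 — r_{ij} = s_{ij} / (s_i · s_j):
  r[X,X] = 1 (diagonal).
  r[X,Y] = -5.75 / (2.8723 · 2.5) = -5.75 / 7.1807 = -0.8008
  r[X,Z] = -1.3333 / (2.8723 · 2.8284) = -1.3333 / 8.124 = -0.1641
  r[Y,Y] = 1 (diagonal).
  r[Y,Z] = 3.3333 / (2.5 · 2.8284) = 3.3333 / 7.0711 = 0.4714
  r[Z,Z] = 1 (diagonal).

R is symmetric with unit diagonal. Assembling:

R = [[1, -0.8008, -0.1641],
 [-0.8008, 1, 0.4714],
 [-0.1641, 0.4714, 1]]


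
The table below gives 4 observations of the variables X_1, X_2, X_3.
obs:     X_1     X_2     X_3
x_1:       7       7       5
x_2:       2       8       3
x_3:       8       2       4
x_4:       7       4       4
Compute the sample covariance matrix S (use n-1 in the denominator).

Step 1 — column means:
  mean(X_1) = (7 + 2 + 8 + 7) / 4 = 24/4 = 6
  mean(X_2) = (7 + 8 + 2 + 4) / 4 = 21/4 = 5.25
  mean(X_3) = (5 + 3 + 4 + 4) / 4 = 16/4 = 4

Step 2 — sample covariance S[i,j] = (1/(n-1)) · Σ_k (x_{k,i} - mean_i) · (x_{k,j} - mean_j), with n-1 = 3.
  S[X_1,X_1] = ((1)·(1) + (-4)·(-4) + (2)·(2) + (1)·(1)) / 3 = 22/3 = 7.3333
  S[X_1,X_2] = ((1)·(1.75) + (-4)·(2.75) + (2)·(-3.25) + (1)·(-1.25)) / 3 = -17/3 = -5.6667
  S[X_1,X_3] = ((1)·(1) + (-4)·(-1) + (2)·(0) + (1)·(0)) / 3 = 5/3 = 1.6667
  S[X_2,X_2] = ((1.75)·(1.75) + (2.75)·(2.75) + (-3.25)·(-3.25) + (-1.25)·(-1.25)) / 3 = 22.75/3 = 7.5833
  S[X_2,X_3] = ((1.75)·(1) + (2.75)·(-1) + (-3.25)·(0) + (-1.25)·(0)) / 3 = -1/3 = -0.3333
  S[X_3,X_3] = ((1)·(1) + (-1)·(-1) + (0)·(0) + (0)·(0)) / 3 = 2/3 = 0.6667

S is symmetric (S[j,i] = S[i,j]). Assembling:

S = [[7.3333, -5.6667, 1.6667],
 [-5.6667, 7.5833, -0.3333],
 [1.6667, -0.3333, 0.6667]]


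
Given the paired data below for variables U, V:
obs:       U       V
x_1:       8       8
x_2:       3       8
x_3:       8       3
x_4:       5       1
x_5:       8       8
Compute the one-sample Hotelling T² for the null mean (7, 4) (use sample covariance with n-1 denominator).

Step 1 — sample mean vector:
  mean(U) = (8 + 3 + 8 + 5 + 8) / 5 = 32/5 = 6.4
  mean(V) = (8 + 8 + 3 + 1 + 8) / 5 = 28/5 = 5.6
  x̄ = (6.4, 5.6),  deviation x̄ - mu_0 = (6.4, 5.6) - (7, 4) = (-0.6, 1.6).

Step 2 — sample covariance matrix, S[i,j] = (1/(n-1)) · Σ_k (x_{k,i} - mean_i) · (x_{k,j} - mean_j), divisor n-1 = 4:
  S[U,U] = ((1.6)·(1.6) + (-3.4)·(-3.4) + (1.6)·(1.6) + (-1.4)·(-1.4) + (1.6)·(1.6)) / 4 = 21.2/4 = 5.3
  S[U,V] = ((1.6)·(2.4) + (-3.4)·(2.4) + (1.6)·(-2.6) + (-1.4)·(-4.6) + (1.6)·(2.4)) / 4 = 1.8/4 = 0.45
  S[V,V] = ((2.4)·(2.4) + (2.4)·(2.4) + (-2.6)·(-2.6) + (-4.6)·(-4.6) + (2.4)·(2.4)) / 4 = 45.2/4 = 11.3
  S = [[5.3, 0.45],
 [0.45, 11.3]].

Step 3 — invert S. det(S) = 5.3·11.3 - (0.45)² = 59.6875.
  S^{-1} = (1/det) · [[d, -b], [-b, a]] = [[0.1893, -0.0075],
 [-0.0075, 0.0888]].

Step 4 — quadratic form (x̄ - mu_0)^T · S^{-1} · (x̄ - mu_0):
  S^{-1} · (x̄ - mu_0) = (-0.1257, 0.1466),
  (x̄ - mu_0)^T · [...] = (-0.6)·(-0.1257) + (1.6)·(0.1466) = 0.3099.

Step 5 — scale by n: T² = 5 · 0.3099 = 1.5497.

T² ≈ 1.5497


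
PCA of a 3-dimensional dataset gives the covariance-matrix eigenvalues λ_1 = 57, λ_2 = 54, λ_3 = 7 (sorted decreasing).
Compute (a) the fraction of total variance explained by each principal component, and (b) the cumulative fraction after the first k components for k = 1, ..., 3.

Step 1 — total variance = trace(Sigma) = Σ λ_i = 57 + 54 + 7 = 118.

Step 2 — fraction explained by component i = λ_i / Σ λ:
  PC1: 57/118 = 0.4831
  PC2: 54/118 = 0.4576
  PC3: 7/118 = 0.0593

Step 3 — cumulative fraction after k components = (λ_1 + ... + λ_k) / Σ λ:
  k = 1: 57/118 = 0.4831
  k = 2: (57 + 54)/118 = 111/118 = 0.9407
  k = 3: (57 + 54 + 7)/118 = 118/118 = 1

Summary (fraction, with percent):

explained: PC1 0.4831 (48.31%), PC2 0.4576 (45.76%), PC3 0.0593 (5.93%);  cumulative: 0.4831, 0.9407, 1


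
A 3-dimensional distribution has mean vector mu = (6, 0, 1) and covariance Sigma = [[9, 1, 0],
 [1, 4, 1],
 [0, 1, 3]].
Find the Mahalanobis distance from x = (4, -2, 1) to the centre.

Step 1 — centre the observation: (x - mu) = (-2, -2, 0).

Step 2 — invert Sigma (cofactor / det for 3×3, or solve directly):
  Sigma^{-1} = [[0.1146, -0.0313, 0.0104],
 [-0.0312, 0.2813, -0.0938],
 [0.0104, -0.0938, 0.3646]].

Step 3 — form the quadratic (x - mu)^T · Sigma^{-1} · (x - mu):
  Sigma^{-1} · (x - mu) = (-0.1667, -0.5, 0.1667).
  (x - mu)^T · [Sigma^{-1} · (x - mu)] = (-2)·(-0.1667) + (-2)·(-0.5) + (0)·(0.1667) = 1.3333.

Step 4 — take square root: d = √(1.3333) ≈ 1.1547.

d(x, mu) = √(1.3333) ≈ 1.1547


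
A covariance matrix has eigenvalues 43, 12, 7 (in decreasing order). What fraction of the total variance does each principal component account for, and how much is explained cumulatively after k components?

Step 1 — total variance = trace(Sigma) = Σ λ_i = 43 + 12 + 7 = 62.

Step 2 — fraction explained by component i = λ_i / Σ λ:
  PC1: 43/62 = 0.6935
  PC2: 12/62 = 0.1935
  PC3: 7/62 = 0.1129

Step 3 — cumulative fraction after k components = (λ_1 + ... + λ_k) / Σ λ:
  k = 1: 43/62 = 0.6935
  k = 2: (43 + 12)/62 = 55/62 = 0.8871
  k = 3: (43 + 12 + 7)/62 = 62/62 = 1

Summary (fraction, with percent):

explained: PC1 0.6935 (69.35%), PC2 0.1935 (19.35%), PC3 0.1129 (11.29%);  cumulative: 0.6935, 0.8871, 1


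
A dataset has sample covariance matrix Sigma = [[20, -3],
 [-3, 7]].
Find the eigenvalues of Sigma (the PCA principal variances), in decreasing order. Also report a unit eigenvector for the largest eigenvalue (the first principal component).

Step 1 — characteristic polynomial of 2×2 Sigma:
  det(Sigma - λI) = λ² - trace · λ + det = 0.
  trace = 20 + 7 = 27, det = 20·7 - (-3)² = 131.
Step 2 — discriminant:
  Δ = trace² - 4·det = 729 - 524 = 205.
Step 3 — eigenvalues:
  λ = (trace ± √Δ)/2 = (27 ± 14.3178)/2,
  λ_1 = 20.6589,  λ_2 = 6.3411.

Step 4 — unit eigenvector for λ_1: solve (Sigma - λ_1 I)v = 0. First row:
  (20 - 20.6589)·v_x + (-3)·v_y = 0, i.e. (-0.6589)·v_x + (-3)·v_y = 0,
  so v ∝ (b, λ_1 - a) = (-3, 0.6589); multiply by -1 so the first entry is positive: u = (3, -0.6589).
  ||u|| = √((3)² + (-0.6589)²) = √(9.4342) ≈ 3.0715,
  v_1 = u/||u|| ≈ (0.9767, -0.2145) (||v_1|| = 1).

λ_1 = 20.6589,  λ_2 = 6.3411;  v_1 ≈ (0.9767, -0.2145)


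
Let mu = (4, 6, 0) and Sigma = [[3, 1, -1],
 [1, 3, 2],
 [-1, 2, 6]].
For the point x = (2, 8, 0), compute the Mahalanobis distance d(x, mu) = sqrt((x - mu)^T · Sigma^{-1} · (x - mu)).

Step 1 — centre the observation: (x - mu) = (-2, 2, 0).

Step 2 — invert Sigma (cofactor / det for 3×3, or solve directly):
  Sigma^{-1} = [[0.4828, -0.2759, 0.1724],
 [-0.2759, 0.5862, -0.2414],
 [0.1724, -0.2414, 0.2759]].

Step 3 — form the quadratic (x - mu)^T · Sigma^{-1} · (x - mu):
  Sigma^{-1} · (x - mu) = (-1.5172, 1.7241, -0.8276).
  (x - mu)^T · [Sigma^{-1} · (x - mu)] = (-2)·(-1.5172) + (2)·(1.7241) + (0)·(-0.8276) = 6.4828.

Step 4 — take square root: d = √(6.4828) ≈ 2.5461.

d(x, mu) = √(6.4828) ≈ 2.5461


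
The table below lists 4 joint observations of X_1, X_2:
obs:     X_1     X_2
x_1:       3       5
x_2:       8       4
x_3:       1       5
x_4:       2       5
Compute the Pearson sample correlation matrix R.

Step 1 — column means:
  mean(X_1) = (3 + 8 + 1 + 2) / 4 = 14/4 = 3.5
  mean(X_2) = (5 + 4 + 5 + 5) / 4 = 19/4 = 4.75

Step 2 — sample variances and covariances s[i,j] = (1/(n-1)) · Σ_k (x_{k,i} - mean_i) · (x_{k,j} - mean_j), with n-1 = 3:
  s[X_1,X_1] = ((-0.5)·(-0.5) + (4.5)·(4.5) + (-2.5)·(-2.5) + (-1.5)·(-1.5)) / 3 = 29/3 = 9.6667
  s[X_1,X_2] = ((-0.5)·(0.25) + (4.5)·(-0.75) + (-2.5)·(0.25) + (-1.5)·(0.25)) / 3 = -4.5/3 = -1.5
  s[X_2,X_2] = ((0.25)·(0.25) + (-0.75)·(-0.75) + (0.25)·(0.25) + (0.25)·(0.25)) / 3 = 0.75/3 = 0.25
  Sample standard deviations s_i = √(s[i,i]):
  s(X_1) = √(9.6667) = 3.1091
  s(X_2) = √(0.25) = 0.5

Step 3 — r_{ij} = s_{ij} / (s_i · s_j):
  r[X_1,X_1] = 1 (diagonal).
  r[X_1,X_2] = -1.5 / (3.1091 · 0.5) = -1.5 / 1.5546 = -0.9649
  r[X_2,X_2] = 1 (diagonal).

R is symmetric with unit diagonal. Assembling:

R = [[1, -0.9649],
 [-0.9649, 1]]


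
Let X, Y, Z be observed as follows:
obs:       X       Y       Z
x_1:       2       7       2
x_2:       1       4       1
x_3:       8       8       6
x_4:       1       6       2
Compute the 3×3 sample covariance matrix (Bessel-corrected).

Step 1 — column means:
  mean(X) = (2 + 1 + 8 + 1) / 4 = 12/4 = 3
  mean(Y) = (7 + 4 + 8 + 6) / 4 = 25/4 = 6.25
  mean(Z) = (2 + 1 + 6 + 2) / 4 = 11/4 = 2.75

Step 2 — sample covariance S[i,j] = (1/(n-1)) · Σ_k (x_{k,i} - mean_i) · (x_{k,j} - mean_j), with n-1 = 3.
  S[X,X] = ((-1)·(-1) + (-2)·(-2) + (5)·(5) + (-2)·(-2)) / 3 = 34/3 = 11.3333
  S[X,Y] = ((-1)·(0.75) + (-2)·(-2.25) + (5)·(1.75) + (-2)·(-0.25)) / 3 = 13/3 = 4.3333
  S[X,Z] = ((-1)·(-0.75) + (-2)·(-1.75) + (5)·(3.25) + (-2)·(-0.75)) / 3 = 22/3 = 7.3333
  S[Y,Y] = ((0.75)·(0.75) + (-2.25)·(-2.25) + (1.75)·(1.75) + (-0.25)·(-0.25)) / 3 = 8.75/3 = 2.9167
  S[Y,Z] = ((0.75)·(-0.75) + (-2.25)·(-1.75) + (1.75)·(3.25) + (-0.25)·(-0.75)) / 3 = 9.25/3 = 3.0833
  S[Z,Z] = ((-0.75)·(-0.75) + (-1.75)·(-1.75) + (3.25)·(3.25) + (-0.75)·(-0.75)) / 3 = 14.75/3 = 4.9167

S is symmetric (S[j,i] = S[i,j]). Assembling:

S = [[11.3333, 4.3333, 7.3333],
 [4.3333, 2.9167, 3.0833],
 [7.3333, 3.0833, 4.9167]]


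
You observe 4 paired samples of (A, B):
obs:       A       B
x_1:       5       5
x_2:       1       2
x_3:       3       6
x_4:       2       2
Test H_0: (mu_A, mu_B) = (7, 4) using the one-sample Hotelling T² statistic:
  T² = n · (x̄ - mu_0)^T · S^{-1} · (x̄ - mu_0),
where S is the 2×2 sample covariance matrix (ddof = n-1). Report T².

Step 1 — sample mean vector:
  mean(A) = (5 + 1 + 3 + 2) / 4 = 11/4 = 2.75
  mean(B) = (5 + 2 + 6 + 2) / 4 = 15/4 = 3.75
  x̄ = (2.75, 3.75),  deviation x̄ - mu_0 = (2.75, 3.75) - (7, 4) = (-4.25, -0.25).

Step 2 — sample covariance matrix, S[i,j] = (1/(n-1)) · Σ_k (x_{k,i} - mean_i) · (x_{k,j} - mean_j), divisor n-1 = 3:
  S[A,A] = ((2.25)·(2.25) + (-1.75)·(-1.75) + (0.25)·(0.25) + (-0.75)·(-0.75)) / 3 = 8.75/3 = 2.9167
  S[A,B] = ((2.25)·(1.25) + (-1.75)·(-1.75) + (0.25)·(2.25) + (-0.75)·(-1.75)) / 3 = 7.75/3 = 2.5833
  S[B,B] = ((1.25)·(1.25) + (-1.75)·(-1.75) + (2.25)·(2.25) + (-1.75)·(-1.75)) / 3 = 12.75/3 = 4.25
  S = [[2.9167, 2.5833],
 [2.5833, 4.25]].

Step 3 — invert S. det(S) = 2.9167·4.25 - (2.5833)² = 5.7222.
  S^{-1} = (1/det) · [[d, -b], [-b, a]] = [[0.7427, -0.4515],
 [-0.4515, 0.5097]].

Step 4 — quadratic form (x̄ - mu_0)^T · S^{-1} · (x̄ - mu_0):
  S^{-1} · (x̄ - mu_0) = (-3.0437, 1.7913),
  (x̄ - mu_0)^T · [...] = (-4.25)·(-3.0437) + (-0.25)·(1.7913) = 12.4879.

Step 5 — scale by n: T² = 4 · 12.4879 = 49.9515.

T² ≈ 49.9515


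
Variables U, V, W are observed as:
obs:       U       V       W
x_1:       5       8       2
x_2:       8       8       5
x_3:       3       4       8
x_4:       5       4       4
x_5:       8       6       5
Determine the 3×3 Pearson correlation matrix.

Step 1 — column means:
  mean(U) = (5 + 8 + 3 + 5 + 8) / 5 = 29/5 = 5.8
  mean(V) = (8 + 8 + 4 + 4 + 6) / 5 = 30/5 = 6
  mean(W) = (2 + 5 + 8 + 4 + 5) / 5 = 24/5 = 4.8

Step 2 — sample variances and covariances s[i,j] = (1/(n-1)) · Σ_k (x_{k,i} - mean_i) · (x_{k,j} - mean_j), with n-1 = 4:
  s[U,U] = ((-0.8)·(-0.8) + (2.2)·(2.2) + (-2.8)·(-2.8) + (-0.8)·(-0.8) + (2.2)·(2.2)) / 4 = 18.8/4 = 4.7
  s[U,V] = ((-0.8)·(2) + (2.2)·(2) + (-2.8)·(-2) + (-0.8)·(-2) + (2.2)·(0)) / 4 = 10/4 = 2.5
  s[U,W] = ((-0.8)·(-2.8) + (2.2)·(0.2) + (-2.8)·(3.2) + (-0.8)·(-0.8) + (2.2)·(0.2)) / 4 = -5.2/4 = -1.3
  s[V,V] = ((2)·(2) + (2)·(2) + (-2)·(-2) + (-2)·(-2) + (0)·(0)) / 4 = 16/4 = 4
  s[V,W] = ((2)·(-2.8) + (2)·(0.2) + (-2)·(3.2) + (-2)·(-0.8) + (0)·(0.2)) / 4 = -10/4 = -2.5
  s[W,W] = ((-2.8)·(-2.8) + (0.2)·(0.2) + (3.2)·(3.2) + (-0.8)·(-0.8) + (0.2)·(0.2)) / 4 = 18.8/4 = 4.7
  Sample standard deviations s_i = √(s[i,i]):
  s(U) = √(4.7) = 2.1679
  s(V) = √(4) = 2
  s(W) = √(4.7) = 2.1679

Step 3 — r_{ij} = s_{ij} / (s_i · s_j):
  r[U,U] = 1 (diagonal).
  r[U,V] = 2.5 / (2.1679 · 2) = 2.5 / 4.3359 = 0.5766
  r[U,W] = -1.3 / (2.1679 · 2.1679) = -1.3 / 4.7 = -0.2766
  r[V,V] = 1 (diagonal).
  r[V,W] = -2.5 / (2 · 2.1679) = -2.5 / 4.3359 = -0.5766
  r[W,W] = 1 (diagonal).

R is symmetric with unit diagonal. Assembling:

R = [[1, 0.5766, -0.2766],
 [0.5766, 1, -0.5766],
 [-0.2766, -0.5766, 1]]
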